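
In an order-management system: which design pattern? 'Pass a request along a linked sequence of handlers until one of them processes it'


This matches the Chain of Responsibility pattern

Chain of Responsibility


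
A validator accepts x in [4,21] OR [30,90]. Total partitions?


Valid ranges: [4,21] and [30,90]
Class 1: x < 4 — invalid
Class 2: 4 ≤ x ≤ 21 — valid
Class 3: 21 < x < 30 — invalid (gap between ranges)
Class 4: 30 ≤ x ≤ 90 — valid
Class 5: x > 90 — invalid
Total equivalence classes: 5

5 equivalence classes


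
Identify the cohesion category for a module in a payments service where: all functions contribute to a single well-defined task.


Reasoning: Best: single purpose
Type: Functional cohesion

Functional cohesion


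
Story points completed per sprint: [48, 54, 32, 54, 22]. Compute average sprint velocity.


Formula: Avg velocity = Total points / Number of sprints
Points: [48, 54, 32, 54, 22]
Sum = 48 + 54 + 32 + 54 + 22 = 210
Avg velocity = 210 / 5 = 42.0 points/sprint

42.0 points/sprint


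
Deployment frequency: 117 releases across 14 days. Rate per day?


Formula: deployments per day = releases / days
= 117 / 14
= 8.357 deploys/day
(equivalently, 58.5 deploys/week)

8.357 deploys/day


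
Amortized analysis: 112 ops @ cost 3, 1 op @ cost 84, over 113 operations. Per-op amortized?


Formula: Amortized cost = Total cost / Operations
Total cost = (112 * 3) + (1 * 84)
Total cost = 336 + 84 = 420
Amortized = 420 / 113 = 3.7168

3.7168


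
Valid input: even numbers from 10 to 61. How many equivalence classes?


Constraint: even integers in [10, 61]
Class 1: x < 10 — out-of-range invalid
Class 2: x in [10,61] but odd — wrong type invalid
Class 3: x in [10,61] and even — valid
Class 4: x > 61 — out-of-range invalid
Total equivalence classes: 4

4 equivalence classes


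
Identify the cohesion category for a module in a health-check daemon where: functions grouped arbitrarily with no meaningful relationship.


Reasoning: Worst: random grouping
Type: Coincidental cohesion

Coincidental cohesion


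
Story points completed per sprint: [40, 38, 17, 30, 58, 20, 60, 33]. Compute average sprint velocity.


Formula: Avg velocity = Total points / Number of sprints
Points: [40, 38, 17, 30, 58, 20, 60, 33]
Sum = 40 + 38 + 17 + 30 + 58 + 20 + 60 + 33 = 296
Avg velocity = 296 / 8 = 37.0 points/sprint

37.0 points/sprint


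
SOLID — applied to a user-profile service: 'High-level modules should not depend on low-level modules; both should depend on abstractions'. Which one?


This describes the Dependency Inversion Principle (DIP)

Dependency Inversion Principle (DIP)


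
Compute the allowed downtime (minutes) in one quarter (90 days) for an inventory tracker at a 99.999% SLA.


Formula: allowed downtime = period * (100 - SLA) / 100
Period (quarter (90 days)) = 129600 minutes
Unavailability fraction = (100 - 99.999) / 100
Allowed downtime = 129600 * (100 - 99.999) / 100
Allowed downtime = 1.296 minutes

1.296 minutes


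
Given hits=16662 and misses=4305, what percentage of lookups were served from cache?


Formula: hit rate = hits / (hits + misses) * 100
hit rate = 16662 / (16662 + 4305) * 100
hit rate = 16662 / 20967 * 100
hit rate = 79.47%

79.47%


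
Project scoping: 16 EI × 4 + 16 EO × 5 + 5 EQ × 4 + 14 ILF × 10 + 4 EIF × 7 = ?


UFP = EI*4 + EO*5 + EQ*4 + ILF*10 + EIF*7
UFP = 16*4 + 16*5 + 5*4 + 14*10 + 4*7
UFP = 64 + 80 + 20 + 140 + 28
UFP = 332

332


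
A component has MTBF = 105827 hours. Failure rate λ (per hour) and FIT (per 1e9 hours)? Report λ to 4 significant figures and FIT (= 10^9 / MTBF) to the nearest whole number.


Formula: λ = 1 / MTBF; FIT = λ × 1e9 = 1e9 / MTBF
λ = 1 / 105827 ≈ 9.449e-06 failures/hour
FIT = 1e9 / 105827 ≈ 9449 failures per 1e9 hours (nearest whole number)

λ = 9.449e-06 /h, FIT = 9449


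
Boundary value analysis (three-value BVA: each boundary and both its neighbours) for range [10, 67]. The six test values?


Range: [10, 67]
Boundaries: just below min, min, min+1, max-1, max, just above max
Values: [9, 10, 11, 66, 67, 68]

[9, 10, 11, 66, 67, 68]


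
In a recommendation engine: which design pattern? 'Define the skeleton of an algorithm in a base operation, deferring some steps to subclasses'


This matches the Template Method pattern

Template Method


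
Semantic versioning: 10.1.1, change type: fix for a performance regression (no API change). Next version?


Current: 10.1.1
Change category: 'fix for a performance regression (no API change)' → patch bump
SemVer rule: patch bump → increment PATCH (MAJOR and MINOR unchanged)
New: 10.1.2

10.1.2


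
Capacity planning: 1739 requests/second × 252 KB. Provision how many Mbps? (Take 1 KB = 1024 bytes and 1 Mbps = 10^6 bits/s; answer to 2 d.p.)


Formula: Mbps = payload_bytes * RPS * 8 / 1e6
Payload per request = 252 KB = 252 * 1024 = 258048 bytes
Total bytes/sec = 258048 * 1739 = 448745472
Total bits/sec = 448745472 * 8 = 3589963776
Mbps = 3589963776 / 1e6 = 3589.96

3589.96 Mbps


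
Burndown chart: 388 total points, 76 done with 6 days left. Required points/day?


Formula: Required rate = Remaining points / Days left
Remaining = 388 - 76 = 312 points
Required rate = 312 / 6 = 52.0 points/day

52.0 points/day


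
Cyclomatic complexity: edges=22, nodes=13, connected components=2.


Formula: V(G) = E - N + 2P
V(G) = 22 - 13 + 2*2
V(G) = 9 + 4
V(G) = 13

13


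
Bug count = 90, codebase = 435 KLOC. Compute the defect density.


Defect density = defects / KLOC
Defect density = 90 / 435
Defect density = 0.207 defects/KLOC

0.207 defects/KLOC


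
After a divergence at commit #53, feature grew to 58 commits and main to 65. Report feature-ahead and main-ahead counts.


Common ancestor: commit #53
feature commits after divergence: 58 - 53 = 5
main commits after divergence: 65 - 53 = 12
feature is 5 commits ahead of main
main is 12 commits ahead of feature

feature ahead: 5, main ahead: 12


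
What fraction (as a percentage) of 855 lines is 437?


Coverage = covered / total * 100
Coverage = 437 / 855 * 100
Coverage = 51.11%

51.11%


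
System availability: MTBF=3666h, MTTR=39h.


Availability = MTBF / (MTBF + MTTR)
Availability = 3666 / (3666 + 39)
Availability = 3666 / 3705
Availability = 98.9474%

98.9474%


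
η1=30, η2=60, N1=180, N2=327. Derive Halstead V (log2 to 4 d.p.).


Formula: V = N * log2(η), where N = N1 + N2 and η = η1 + η2
η = 30 + 60 = 90
N = 180 + 327 = 507
log2(90) ≈ 6.4919
V = 507 * 6.4919 = 3291.39

3291.39


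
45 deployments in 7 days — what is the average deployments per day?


Formula: deployments per day = releases / days
= 45 / 7
= 6.429 deploys/day
(equivalently, 45.0 deploys/week)

6.429 deploys/day


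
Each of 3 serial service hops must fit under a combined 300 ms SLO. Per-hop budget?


Formula: per_stage = total_budget / stages
per_stage = 300 / 3
per_stage = 100.0 ms

100.0 ms


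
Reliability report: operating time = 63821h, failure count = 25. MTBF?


Formula: MTBF = Total operating time / Number of failures
MTBF = 63821 / 25
MTBF = 2552.84 hours

2552.84 hours


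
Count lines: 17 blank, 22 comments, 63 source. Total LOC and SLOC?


Total LOC = blank + comment + code
Total LOC = 17 + 22 + 63 = 102
SLOC (source only) = code = 63

Total LOC: 102, SLOC: 63


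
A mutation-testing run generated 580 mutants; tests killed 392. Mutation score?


Mutation score = killed / total * 100
Mutation score = 392 / 580 * 100
Mutation score = 67.59%

67.59%


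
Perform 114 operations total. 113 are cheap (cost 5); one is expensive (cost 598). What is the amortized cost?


Formula: Amortized cost = Total cost / Operations
Total cost = (113 * 5) + (1 * 598)
Total cost = 565 + 598 = 1163
Amortized = 1163 / 114 = 10.2018

10.2018


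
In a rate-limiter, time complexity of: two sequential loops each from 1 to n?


Reasoning: sequential dominates: O(n) + O(n) = O(n)
Complexity: O(n)

O(n)


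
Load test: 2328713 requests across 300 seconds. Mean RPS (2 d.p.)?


Formula: throughput = requests / seconds
throughput = 2328713 / 300
throughput = 7762.38 requests/second

7762.38 requests/second


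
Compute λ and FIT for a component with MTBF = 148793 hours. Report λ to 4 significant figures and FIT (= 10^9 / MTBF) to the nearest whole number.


Formula: λ = 1 / MTBF; FIT = λ × 1e9 = 1e9 / MTBF
λ = 1 / 148793 ≈ 6.721e-06 failures/hour
FIT = 1e9 / 148793 ≈ 6721 failures per 1e9 hours (nearest whole number)

λ = 6.721e-06 /h, FIT = 6721


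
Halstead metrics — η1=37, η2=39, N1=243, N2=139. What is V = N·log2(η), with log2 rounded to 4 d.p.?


Formula: V = N * log2(η), where N = N1 + N2 and η = η1 + η2
η = 37 + 39 = 76
N = 243 + 139 = 382
log2(76) ≈ 6.2479
V = 382 * 6.2479 = 2386.70

2386.70


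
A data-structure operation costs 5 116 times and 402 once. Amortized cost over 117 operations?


Formula: Amortized cost = Total cost / Operations
Total cost = (116 * 5) + (1 * 402)
Total cost = 580 + 402 = 982
Amortized = 982 / 117 = 8.3932

8.3932


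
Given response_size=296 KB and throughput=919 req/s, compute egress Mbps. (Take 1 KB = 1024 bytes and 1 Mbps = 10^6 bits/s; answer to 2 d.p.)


Formula: Mbps = payload_bytes * RPS * 8 / 1e6
Payload per request = 296 KB = 296 * 1024 = 303104 bytes
Total bytes/sec = 303104 * 919 = 278552576
Total bits/sec = 278552576 * 8 = 2228420608
Mbps = 2228420608 / 1e6 = 2228.42

2228.42 Mbps


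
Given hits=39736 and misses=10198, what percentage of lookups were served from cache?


Formula: hit rate = hits / (hits + misses) * 100
hit rate = 39736 / (39736 + 10198) * 100
hit rate = 39736 / 49934 * 100
hit rate = 79.58%

79.58%


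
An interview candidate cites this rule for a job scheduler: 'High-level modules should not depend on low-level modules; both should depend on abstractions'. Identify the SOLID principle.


This describes the Dependency Inversion Principle (DIP)

Dependency Inversion Principle (DIP)


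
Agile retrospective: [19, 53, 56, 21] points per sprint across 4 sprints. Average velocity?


Formula: Avg velocity = Total points / Number of sprints
Points: [19, 53, 56, 21]
Sum = 19 + 53 + 56 + 21 = 149
Avg velocity = 149 / 4 = 37.25 points/sprint

37.25 points/sprint


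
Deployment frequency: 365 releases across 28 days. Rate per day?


Formula: deployments per day = releases / days
= 365 / 28
= 13.036 deploys/day
(equivalently, 91.25 deploys/week)

13.036 deploys/day


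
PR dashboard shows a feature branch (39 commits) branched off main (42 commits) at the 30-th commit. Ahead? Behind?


Common ancestor: commit #30
feature commits after divergence: 39 - 30 = 9
main commits after divergence: 42 - 30 = 12
feature is 9 commits ahead of main
main is 12 commits ahead of feature

feature ahead: 9, main ahead: 12


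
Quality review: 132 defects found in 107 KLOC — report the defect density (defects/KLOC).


Defect density = defects / KLOC
Defect density = 132 / 107
Defect density = 1.234 defects/KLOC

1.234 defects/KLOC


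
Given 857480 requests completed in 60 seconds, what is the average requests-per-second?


Formula: throughput = requests / seconds
throughput = 857480 / 60
throughput = 14291.33 requests/second

14291.33 requests/second


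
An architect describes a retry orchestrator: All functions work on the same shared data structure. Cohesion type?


Reasoning: Functions share data
Type: Communicational cohesion

Communicational cohesion


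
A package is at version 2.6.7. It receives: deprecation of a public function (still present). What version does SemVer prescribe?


Current: 2.6.7
Change category: 'deprecation of a public function (still present)' → minor bump
SemVer rule: minor bump → increment MINOR, reset PATCH to 0 (MAJOR unchanged)
New: 2.7.0

2.7.0


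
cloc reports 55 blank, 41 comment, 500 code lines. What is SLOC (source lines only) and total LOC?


Total LOC = blank + comment + code
Total LOC = 55 + 41 + 500 = 596
SLOC (source only) = code = 500

Total LOC: 596, SLOC: 500


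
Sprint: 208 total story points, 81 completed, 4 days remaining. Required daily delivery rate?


Formula: Required rate = Remaining points / Days left
Remaining = 208 - 81 = 127 points
Required rate = 127 / 4 = 31.75 points/day

31.75 points/day


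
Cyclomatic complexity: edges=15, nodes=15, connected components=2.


Formula: V(G) = E - N + 2P
V(G) = 15 - 15 + 2*2
V(G) = 0 + 4
V(G) = 4

4


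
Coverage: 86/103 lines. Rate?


Coverage = covered / total * 100
Coverage = 86 / 103 * 100
Coverage = 83.5%

83.5%


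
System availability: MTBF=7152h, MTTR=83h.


Availability = MTBF / (MTBF + MTTR)
Availability = 7152 / (7152 + 83)
Availability = 7152 / 7235
Availability = 98.8528%

98.8528%


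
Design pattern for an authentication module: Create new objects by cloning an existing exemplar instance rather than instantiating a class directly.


This matches the Prototype pattern

Prototype


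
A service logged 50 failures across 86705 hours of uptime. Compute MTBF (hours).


Formula: MTBF = Total operating time / Number of failures
MTBF = 86705 / 50
MTBF = 1734.1 hours

1734.1 hours


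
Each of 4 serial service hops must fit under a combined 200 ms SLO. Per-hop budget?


Formula: per_stage = total_budget / stages
per_stage = 200 / 4
per_stage = 50.0 ms

50.0 ms


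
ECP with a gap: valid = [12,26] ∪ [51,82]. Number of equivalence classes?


Valid ranges: [12,26] and [51,82]
Class 1: x < 12 — invalid
Class 2: 12 ≤ x ≤ 26 — valid
Class 3: 26 < x < 51 — invalid (gap between ranges)
Class 4: 51 ≤ x ≤ 82 — valid
Class 5: x > 82 — invalid
Total equivalence classes: 5

5 equivalence classes


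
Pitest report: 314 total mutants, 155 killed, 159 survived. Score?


Mutation score = killed / total * 100
Mutation score = 155 / 314 * 100
Mutation score = 49.36%

49.36%


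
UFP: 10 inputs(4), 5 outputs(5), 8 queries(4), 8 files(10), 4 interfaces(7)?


UFP = EI*4 + EO*5 + EQ*4 + ILF*10 + EIF*7
UFP = 10*4 + 5*5 + 8*4 + 8*10 + 4*7
UFP = 40 + 25 + 32 + 80 + 28
UFP = 205

205


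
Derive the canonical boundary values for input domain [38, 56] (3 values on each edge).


Range: [38, 56]
Boundaries: just below min, min, min+1, max-1, max, just above max
Values: [37, 38, 39, 55, 56, 57]

[37, 38, 39, 55, 56, 57]


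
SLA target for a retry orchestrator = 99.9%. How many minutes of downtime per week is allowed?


Formula: allowed downtime = period * (100 - SLA) / 100
Period (week) = 10080 minutes
Unavailability fraction = (100 - 99.9) / 100
Allowed downtime = 10080 * (100 - 99.9) / 100
Allowed downtime = 10.08 minutes

10.08 minutes


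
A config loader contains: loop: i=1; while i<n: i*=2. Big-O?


Reasoning: i doubles each step so iterations are log2(n)
Complexity: O(log n)

O(log n)


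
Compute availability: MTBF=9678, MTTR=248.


Availability = MTBF / (MTBF + MTTR)
Availability = 9678 / (9678 + 248)
Availability = 9678 / 9926
Availability = 97.5015%

97.5015%


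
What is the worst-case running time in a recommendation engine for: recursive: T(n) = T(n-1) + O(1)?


Reasoning: linear recursion with constant work per frame
Complexity: O(n)

O(n)


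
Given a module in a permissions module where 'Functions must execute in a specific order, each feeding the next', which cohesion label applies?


Reasoning: Output of one is input to next
Type: Sequential cohesion

Sequential cohesion


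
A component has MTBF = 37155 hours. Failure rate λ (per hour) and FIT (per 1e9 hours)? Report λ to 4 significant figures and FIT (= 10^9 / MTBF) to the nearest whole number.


Formula: λ = 1 / MTBF; FIT = λ × 1e9 = 1e9 / MTBF
λ = 1 / 37155 ≈ 2.691e-05 failures/hour
FIT = 1e9 / 37155 ≈ 26914 failures per 1e9 hours (nearest whole number)

λ = 2.691e-05 /h, FIT = 26914


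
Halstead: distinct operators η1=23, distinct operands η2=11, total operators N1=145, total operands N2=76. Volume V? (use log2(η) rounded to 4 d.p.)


Formula: V = N * log2(η), where N = N1 + N2 and η = η1 + η2
η = 23 + 11 = 34
N = 145 + 76 = 221
log2(34) ≈ 5.0875
V = 221 * 5.0875 = 1124.34

1124.34


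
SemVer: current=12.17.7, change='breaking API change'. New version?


Current: 12.17.7
Change category: 'breaking API change' → major bump
SemVer rule: major bump → increment MAJOR, reset MINOR and PATCH to 0
New: 13.0.0

13.0.0


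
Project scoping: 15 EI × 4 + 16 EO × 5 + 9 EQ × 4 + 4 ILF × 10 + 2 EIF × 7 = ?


UFP = EI*4 + EO*5 + EQ*4 + ILF*10 + EIF*7
UFP = 15*4 + 16*5 + 9*4 + 4*10 + 2*7
UFP = 60 + 80 + 36 + 40 + 14
UFP = 230

230


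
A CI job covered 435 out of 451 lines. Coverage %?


Coverage = covered / total * 100
Coverage = 435 / 451 * 100
Coverage = 96.45%

96.45%


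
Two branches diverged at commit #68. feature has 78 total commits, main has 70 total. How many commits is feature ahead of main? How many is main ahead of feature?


Common ancestor: commit #68
feature commits after divergence: 78 - 68 = 10
main commits after divergence: 70 - 68 = 2
feature is 10 commits ahead of main
main is 2 commits ahead of feature

feature ahead: 10, main ahead: 2


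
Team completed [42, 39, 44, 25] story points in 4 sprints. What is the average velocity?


Formula: Avg velocity = Total points / Number of sprints
Points: [42, 39, 44, 25]
Sum = 42 + 39 + 44 + 25 = 150
Avg velocity = 150 / 4 = 37.5 points/sprint

37.5 points/sprint


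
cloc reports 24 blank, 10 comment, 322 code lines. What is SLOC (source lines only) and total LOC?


Total LOC = blank + comment + code
Total LOC = 24 + 10 + 322 = 356
SLOC (source only) = code = 322

Total LOC: 356, SLOC: 322


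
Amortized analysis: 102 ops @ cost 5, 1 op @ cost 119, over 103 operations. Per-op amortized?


Formula: Amortized cost = Total cost / Operations
Total cost = (102 * 5) + (1 * 119)
Total cost = 510 + 119 = 629
Amortized = 629 / 103 = 6.1068

6.1068


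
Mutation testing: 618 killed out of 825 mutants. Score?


Mutation score = killed / total * 100
Mutation score = 618 / 825 * 100
Mutation score = 74.91%

74.91%


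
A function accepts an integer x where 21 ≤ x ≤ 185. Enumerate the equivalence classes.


Valid range: [21, 185]
Class 1: x < 21 — invalid
Class 2: 21 ≤ x ≤ 185 — valid
Class 3: x > 185 — invalid
Total equivalence classes: 3

3 equivalence classes


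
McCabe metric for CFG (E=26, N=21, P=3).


Formula: V(G) = E - N + 2P
V(G) = 26 - 21 + 2*3
V(G) = 5 + 6
V(G) = 11

11


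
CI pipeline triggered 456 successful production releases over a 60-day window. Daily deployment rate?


Formula: deployments per day = releases / days
= 456 / 60
= 7.6 deploys/day
(equivalently, 53.2 deploys/week)

7.6 deploys/day


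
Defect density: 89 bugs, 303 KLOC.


Defect density = defects / KLOC
Defect density = 89 / 303
Defect density = 0.294 defects/KLOC

0.294 defects/KLOC


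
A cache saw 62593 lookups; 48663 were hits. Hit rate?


Formula: hit rate = hits / (hits + misses) * 100
hit rate = 48663 / (48663 + 13930) * 100
hit rate = 48663 / 62593 * 100
hit rate = 77.75%

77.75%


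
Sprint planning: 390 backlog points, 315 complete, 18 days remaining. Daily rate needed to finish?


Formula: Required rate = Remaining points / Days left
Remaining = 390 - 315 = 75 points
Required rate = 75 / 18 = 4.17 points/day

4.17 points/day


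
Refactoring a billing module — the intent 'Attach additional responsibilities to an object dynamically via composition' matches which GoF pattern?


This matches the Decorator pattern

Decorator


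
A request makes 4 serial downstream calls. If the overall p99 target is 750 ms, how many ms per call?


Formula: per_stage = total_budget / stages
per_stage = 750 / 4
per_stage = 187.5 ms

187.5 ms


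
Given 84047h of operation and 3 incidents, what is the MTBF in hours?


Formula: MTBF = Total operating time / Number of failures
MTBF = 84047 / 3
MTBF = 28015.67 hours

28015.67 hours


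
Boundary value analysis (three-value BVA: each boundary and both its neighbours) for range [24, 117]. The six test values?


Range: [24, 117]
Boundaries: just below min, min, min+1, max-1, max, just above max
Values: [23, 24, 25, 116, 117, 118]

[23, 24, 25, 116, 117, 118]


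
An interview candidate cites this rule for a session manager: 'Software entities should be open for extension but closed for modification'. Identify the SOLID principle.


This describes the Open/Closed Principle (OCP)

Open/Closed Principle (OCP)


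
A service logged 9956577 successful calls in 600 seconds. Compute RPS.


Formula: throughput = requests / seconds
throughput = 9956577 / 600
throughput = 16594.3 requests/second

16594.3 requests/second


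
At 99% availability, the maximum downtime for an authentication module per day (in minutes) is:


Formula: allowed downtime = period * (100 - SLA) / 100
Period (day) = 1440 minutes
Unavailability fraction = (100 - 99.0) / 100
Allowed downtime = 1440 * (100 - 99.0) / 100
Allowed downtime = 14.4 minutes

14.4 minutes


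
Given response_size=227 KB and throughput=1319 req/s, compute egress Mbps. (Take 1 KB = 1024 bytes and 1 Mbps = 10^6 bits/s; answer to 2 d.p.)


Formula: Mbps = payload_bytes * RPS * 8 / 1e6
Payload per request = 227 KB = 227 * 1024 = 232448 bytes
Total bytes/sec = 232448 * 1319 = 306598912
Total bits/sec = 306598912 * 8 = 2452791296
Mbps = 2452791296 / 1e6 = 2452.79

2452.79 Mbps


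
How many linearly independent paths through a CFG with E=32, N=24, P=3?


Formula: V(G) = E - N + 2P
V(G) = 32 - 24 + 2*3
V(G) = 8 + 6
V(G) = 14

14


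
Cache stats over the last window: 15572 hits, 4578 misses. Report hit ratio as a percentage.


Formula: hit rate = hits / (hits + misses) * 100
hit rate = 15572 / (15572 + 4578) * 100
hit rate = 15572 / 20150 * 100
hit rate = 77.28%

77.28%


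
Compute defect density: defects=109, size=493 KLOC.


Defect density = defects / KLOC
Defect density = 109 / 493
Defect density = 0.221 defects/KLOC

0.221 defects/KLOC


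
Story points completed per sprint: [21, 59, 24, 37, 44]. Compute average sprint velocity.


Formula: Avg velocity = Total points / Number of sprints
Points: [21, 59, 24, 37, 44]
Sum = 21 + 59 + 24 + 37 + 44 = 185
Avg velocity = 185 / 5 = 37.0 points/sprint

37.0 points/sprint


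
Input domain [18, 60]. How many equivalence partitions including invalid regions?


Valid range: [18, 60]
Class 1: x < 18 — invalid
Class 2: 18 ≤ x ≤ 60 — valid
Class 3: x > 60 — invalid
Total equivalence classes: 3

3 equivalence classes


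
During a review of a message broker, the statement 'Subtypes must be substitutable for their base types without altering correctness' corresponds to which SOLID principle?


This describes the Liskov Substitution Principle (LSP)

Liskov Substitution Principle (LSP)


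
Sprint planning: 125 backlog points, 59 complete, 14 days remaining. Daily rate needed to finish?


Formula: Required rate = Remaining points / Days left
Remaining = 125 - 59 = 66 points
Required rate = 66 / 14 = 4.71 points/day

4.71 points/day


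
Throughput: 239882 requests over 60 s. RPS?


Formula: throughput = requests / seconds
throughput = 239882 / 60
throughput = 3998.03 requests/second

3998.03 requests/second


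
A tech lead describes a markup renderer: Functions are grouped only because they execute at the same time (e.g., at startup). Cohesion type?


Reasoning: Related by timing only
Type: Temporal cohesion

Temporal cohesion


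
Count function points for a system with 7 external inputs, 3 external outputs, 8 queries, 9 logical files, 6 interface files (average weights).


UFP = EI*4 + EO*5 + EQ*4 + ILF*10 + EIF*7
UFP = 7*4 + 3*5 + 8*4 + 9*10 + 6*7
UFP = 28 + 15 + 32 + 90 + 42
UFP = 207

207


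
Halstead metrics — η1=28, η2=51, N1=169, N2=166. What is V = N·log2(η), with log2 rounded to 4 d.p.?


Formula: V = N * log2(η), where N = N1 + N2 and η = η1 + η2
η = 28 + 51 = 79
N = 169 + 166 = 335
log2(79) ≈ 6.3038
V = 335 * 6.3038 = 2111.77

2111.77


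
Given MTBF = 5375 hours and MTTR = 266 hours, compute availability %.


Availability = MTBF / (MTBF + MTTR)
Availability = 5375 / (5375 + 266)
Availability = 5375 / 5641
Availability = 95.2845%

95.2845%


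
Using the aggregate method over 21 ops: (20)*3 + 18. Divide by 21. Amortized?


Formula: Amortized cost = Total cost / Operations
Total cost = (20 * 3) + (1 * 18)
Total cost = 60 + 18 = 78
Amortized = 78 / 21 = 3.7143

3.7143


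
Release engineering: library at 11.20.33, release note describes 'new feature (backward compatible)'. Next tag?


Current: 11.20.33
Change category: 'new feature (backward compatible)' → minor bump
SemVer rule: minor bump → increment MINOR, reset PATCH to 0 (MAJOR unchanged)
New: 11.21.0

11.21.0


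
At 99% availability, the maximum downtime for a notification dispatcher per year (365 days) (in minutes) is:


Formula: allowed downtime = period * (100 - SLA) / 100
Period (year (365 days)) = 525600 minutes
Unavailability fraction = (100 - 99.0) / 100
Allowed downtime = 525600 * (100 - 99.0) / 100
Allowed downtime = 5256.0 minutes

5256.0 minutes


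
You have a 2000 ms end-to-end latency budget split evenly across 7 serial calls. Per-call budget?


Formula: per_stage = total_budget / stages
per_stage = 2000 / 7
per_stage = 285.71 ms

285.71 ms


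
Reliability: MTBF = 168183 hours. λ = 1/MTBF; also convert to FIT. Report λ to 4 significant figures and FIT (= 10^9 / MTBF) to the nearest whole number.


Formula: λ = 1 / MTBF; FIT = λ × 1e9 = 1e9 / MTBF
λ = 1 / 168183 ≈ 5.946e-06 failures/hour
FIT = 1e9 / 168183 ≈ 5946 failures per 1e9 hours (nearest whole number)

λ = 5.946e-06 /h, FIT = 5946


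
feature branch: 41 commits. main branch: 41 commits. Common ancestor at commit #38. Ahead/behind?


Common ancestor: commit #38
feature commits after divergence: 41 - 38 = 3
main commits after divergence: 41 - 38 = 3
feature is 3 commits ahead of main
main is 3 commits ahead of feature

feature ahead: 3, main ahead: 3


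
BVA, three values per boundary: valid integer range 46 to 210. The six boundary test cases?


Range: [46, 210]
Boundaries: just below min, min, min+1, max-1, max, just above max
Values: [45, 46, 47, 209, 210, 211]

[45, 46, 47, 209, 210, 211]


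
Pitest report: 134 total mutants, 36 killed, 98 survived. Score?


Mutation score = killed / total * 100
Mutation score = 36 / 134 * 100
Mutation score = 26.87%

26.87%


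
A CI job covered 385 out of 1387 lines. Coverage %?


Coverage = covered / total * 100
Coverage = 385 / 1387 * 100
Coverage = 27.76%

27.76%


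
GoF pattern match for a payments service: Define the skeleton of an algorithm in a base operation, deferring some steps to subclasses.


This matches the Template Method pattern

Template Method


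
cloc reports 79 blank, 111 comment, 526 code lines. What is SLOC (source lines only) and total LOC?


Total LOC = blank + comment + code
Total LOC = 79 + 111 + 526 = 716
SLOC (source only) = code = 526

Total LOC: 716, SLOC: 526


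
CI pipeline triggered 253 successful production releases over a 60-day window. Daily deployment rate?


Formula: deployments per day = releases / days
= 253 / 60
= 4.217 deploys/day
(equivalently, 29.52 deploys/week)

4.217 deploys/day


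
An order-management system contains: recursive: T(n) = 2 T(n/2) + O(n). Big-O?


Reasoning: master theorem case 2 (merge-sort recurrence)
Complexity: O(n log n)

O(n log n)


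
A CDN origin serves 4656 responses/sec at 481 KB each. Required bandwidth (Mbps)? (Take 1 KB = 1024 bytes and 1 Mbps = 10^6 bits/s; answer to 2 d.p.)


Formula: Mbps = payload_bytes * RPS * 8 / 1e6
Payload per request = 481 KB = 481 * 1024 = 492544 bytes
Total bytes/sec = 492544 * 4656 = 2293284864
Total bits/sec = 2293284864 * 8 = 18346278912
Mbps = 18346278912 / 1e6 = 18346.28

18346.28 Mbps


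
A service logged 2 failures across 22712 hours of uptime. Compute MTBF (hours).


Formula: MTBF = Total operating time / Number of failures
MTBF = 22712 / 2
MTBF = 11356.0 hours

11356.0 hours


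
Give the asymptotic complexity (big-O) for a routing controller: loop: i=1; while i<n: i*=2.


Reasoning: i doubles each step so iterations are log2(n)
Complexity: O(log n)

O(log n)


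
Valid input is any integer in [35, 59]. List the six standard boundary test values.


Range: [35, 59]
Boundaries: just below min, min, min+1, max-1, max, just above max
Values: [34, 35, 36, 58, 59, 60]

[34, 35, 36, 58, 59, 60]


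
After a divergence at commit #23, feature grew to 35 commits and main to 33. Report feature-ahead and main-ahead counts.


Common ancestor: commit #23
feature commits after divergence: 35 - 23 = 12
main commits after divergence: 33 - 23 = 10
feature is 12 commits ahead of main
main is 10 commits ahead of feature

feature ahead: 12, main ahead: 10


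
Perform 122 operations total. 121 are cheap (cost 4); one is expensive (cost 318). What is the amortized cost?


Formula: Amortized cost = Total cost / Operations
Total cost = (121 * 4) + (1 * 318)
Total cost = 484 + 318 = 802
Amortized = 802 / 122 = 6.5738

6.5738


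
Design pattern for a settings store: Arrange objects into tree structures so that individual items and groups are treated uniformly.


This matches the Composite pattern

Composite


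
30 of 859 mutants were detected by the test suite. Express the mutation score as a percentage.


Mutation score = killed / total * 100
Mutation score = 30 / 859 * 100
Mutation score = 3.49%

3.49%


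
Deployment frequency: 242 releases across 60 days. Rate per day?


Formula: deployments per day = releases / days
= 242 / 60
= 4.033 deploys/day
(equivalently, 28.23 deploys/week)

4.033 deploys/day


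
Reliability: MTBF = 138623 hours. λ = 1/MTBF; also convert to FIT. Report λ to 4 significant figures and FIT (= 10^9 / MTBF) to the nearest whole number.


Formula: λ = 1 / MTBF; FIT = λ × 1e9 = 1e9 / MTBF
λ = 1 / 138623 ≈ 7.214e-06 failures/hour
FIT = 1e9 / 138623 ≈ 7214 failures per 1e9 hours (nearest whole number)

λ = 7.214e-06 /h, FIT = 7214


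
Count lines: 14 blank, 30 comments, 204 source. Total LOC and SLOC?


Total LOC = blank + comment + code
Total LOC = 14 + 30 + 204 = 248
SLOC (source only) = code = 204

Total LOC: 248, SLOC: 204


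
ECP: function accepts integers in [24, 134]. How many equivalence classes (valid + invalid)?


Valid range: [24, 134]
Class 1: x < 24 — invalid
Class 2: 24 ≤ x ≤ 134 — valid
Class 3: x > 134 — invalid
Total equivalence classes: 3

3 equivalence classes


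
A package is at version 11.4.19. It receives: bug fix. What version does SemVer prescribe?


Current: 11.4.19
Change category: 'bug fix' → patch bump
SemVer rule: patch bump → increment PATCH (MAJOR and MINOR unchanged)
New: 11.4.20

11.4.20


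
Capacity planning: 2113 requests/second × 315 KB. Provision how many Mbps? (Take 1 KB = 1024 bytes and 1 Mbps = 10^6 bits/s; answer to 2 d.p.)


Formula: Mbps = payload_bytes * RPS * 8 / 1e6
Payload per request = 315 KB = 315 * 1024 = 322560 bytes
Total bytes/sec = 322560 * 2113 = 681569280
Total bits/sec = 681569280 * 8 = 5452554240
Mbps = 5452554240 / 1e6 = 5452.55

5452.55 Mbps


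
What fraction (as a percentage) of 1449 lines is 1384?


Coverage = covered / total * 100
Coverage = 1384 / 1449 * 100
Coverage = 95.51%

95.51%


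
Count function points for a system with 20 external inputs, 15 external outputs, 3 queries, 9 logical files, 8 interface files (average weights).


UFP = EI*4 + EO*5 + EQ*4 + ILF*10 + EIF*7
UFP = 20*4 + 15*5 + 3*4 + 9*10 + 8*7
UFP = 80 + 75 + 12 + 90 + 56
UFP = 313

313


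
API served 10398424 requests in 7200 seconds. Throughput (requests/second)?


Formula: throughput = requests / seconds
throughput = 10398424 / 7200
throughput = 1444.23 requests/second

1444.23 requests/second


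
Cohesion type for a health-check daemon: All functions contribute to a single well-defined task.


Reasoning: Best: single purpose
Type: Functional cohesion

Functional cohesion


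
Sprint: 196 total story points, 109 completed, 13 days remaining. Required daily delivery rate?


Formula: Required rate = Remaining points / Days left
Remaining = 196 - 109 = 87 points
Required rate = 87 / 13 = 6.69 points/day

6.69 points/day


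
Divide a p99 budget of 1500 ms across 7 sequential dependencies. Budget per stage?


Formula: per_stage = total_budget / stages
per_stage = 1500 / 7
per_stage = 214.29 ms

214.29 ms


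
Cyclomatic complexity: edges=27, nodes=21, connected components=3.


Formula: V(G) = E - N + 2P
V(G) = 27 - 21 + 2*3
V(G) = 6 + 6
V(G) = 12

12


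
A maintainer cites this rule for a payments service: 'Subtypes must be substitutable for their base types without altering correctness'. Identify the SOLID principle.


This describes the Liskov Substitution Principle (LSP)

Liskov Substitution Principle (LSP)


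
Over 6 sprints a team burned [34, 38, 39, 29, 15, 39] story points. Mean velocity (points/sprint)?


Formula: Avg velocity = Total points / Number of sprints
Points: [34, 38, 39, 29, 15, 39]
Sum = 34 + 38 + 39 + 29 + 15 + 39 = 194
Avg velocity = 194 / 6 = 32.33 points/sprint

32.33 points/sprint


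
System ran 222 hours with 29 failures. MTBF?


Formula: MTBF = Total operating time / Number of failures
MTBF = 222 / 29
MTBF = 7.66 hours

7.66 hours


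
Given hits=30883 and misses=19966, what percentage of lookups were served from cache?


Formula: hit rate = hits / (hits + misses) * 100
hit rate = 30883 / (30883 + 19966) * 100
hit rate = 30883 / 50849 * 100
hit rate = 60.73%

60.73%


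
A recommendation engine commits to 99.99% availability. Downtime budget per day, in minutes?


Formula: allowed downtime = period * (100 - SLA) / 100
Period (day) = 1440 minutes
Unavailability fraction = (100 - 99.99) / 100
Allowed downtime = 1440 * (100 - 99.99) / 100
Allowed downtime = 0.144 minutes

0.144 minutes


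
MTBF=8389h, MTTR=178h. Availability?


Availability = MTBF / (MTBF + MTTR)
Availability = 8389 / (8389 + 178)
Availability = 8389 / 8567
Availability = 97.9223%

97.9223%


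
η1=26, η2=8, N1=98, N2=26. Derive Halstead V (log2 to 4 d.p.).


Formula: V = N * log2(η), where N = N1 + N2 and η = η1 + η2
η = 26 + 8 = 34
N = 98 + 26 = 124
log2(34) ≈ 5.0875
V = 124 * 5.0875 = 630.85

630.85


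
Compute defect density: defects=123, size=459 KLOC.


Defect density = defects / KLOC
Defect density = 123 / 459
Defect density = 0.268 defects/KLOC

0.268 defects/KLOC


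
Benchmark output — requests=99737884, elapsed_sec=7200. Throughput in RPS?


Formula: throughput = requests / seconds
throughput = 99737884 / 7200
throughput = 13852.48 requests/second

13852.48 requests/second


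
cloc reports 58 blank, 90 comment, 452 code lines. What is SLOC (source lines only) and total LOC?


Total LOC = blank + comment + code
Total LOC = 58 + 90 + 452 = 600
SLOC (source only) = code = 452

Total LOC: 600, SLOC: 452


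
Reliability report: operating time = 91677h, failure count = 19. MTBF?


Formula: MTBF = Total operating time / Number of failures
MTBF = 91677 / 19
MTBF = 4825.11 hours

4825.11 hours


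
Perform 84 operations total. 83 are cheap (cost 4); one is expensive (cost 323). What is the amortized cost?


Formula: Amortized cost = Total cost / Operations
Total cost = (83 * 4) + (1 * 323)
Total cost = 332 + 323 = 655
Amortized = 655 / 84 = 7.7976

7.7976


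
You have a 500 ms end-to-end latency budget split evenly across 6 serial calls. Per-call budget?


Formula: per_stage = total_budget / stages
per_stage = 500 / 6
per_stage = 83.33 ms

83.33 ms


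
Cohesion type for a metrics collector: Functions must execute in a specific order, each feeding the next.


Reasoning: Output of one is input to next
Type: Sequential cohesion

Sequential cohesion


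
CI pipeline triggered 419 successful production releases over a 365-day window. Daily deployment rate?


Formula: deployments per day = releases / days
= 419 / 365
= 1.148 deploys/day
(equivalently, 8.04 deploys/week)

1.148 deploys/day


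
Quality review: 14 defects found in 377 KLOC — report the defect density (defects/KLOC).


Defect density = defects / KLOC
Defect density = 14 / 377
Defect density = 0.037 defects/KLOC

0.037 defects/KLOC


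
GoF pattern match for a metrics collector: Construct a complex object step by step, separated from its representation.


This matches the Builder pattern

Builder


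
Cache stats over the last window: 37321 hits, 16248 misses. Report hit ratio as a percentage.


Formula: hit rate = hits / (hits + misses) * 100
hit rate = 37321 / (37321 + 16248) * 100
hit rate = 37321 / 53569 * 100
hit rate = 69.67%

69.67%


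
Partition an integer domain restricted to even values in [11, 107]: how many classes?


Constraint: even integers in [11, 107]
Class 1: x < 11 — out-of-range invalid
Class 2: x in [11,107] but odd — wrong type invalid
Class 3: x in [11,107] and even — valid
Class 4: x > 107 — out-of-range invalid
Total equivalence classes: 4

4 equivalence classes


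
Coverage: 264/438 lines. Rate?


Coverage = covered / total * 100
Coverage = 264 / 438 * 100
Coverage = 60.27%

60.27%


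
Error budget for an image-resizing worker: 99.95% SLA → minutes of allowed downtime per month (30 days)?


Formula: allowed downtime = period * (100 - SLA) / 100
Period (month (30 days)) = 43200 minutes
Unavailability fraction = (100 - 99.95) / 100
Allowed downtime = 43200 * (100 - 99.95) / 100
Allowed downtime = 21.6 minutes

21.6 minutes


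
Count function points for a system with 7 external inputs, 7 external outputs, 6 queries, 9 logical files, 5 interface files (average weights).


UFP = EI*4 + EO*5 + EQ*4 + ILF*10 + EIF*7
UFP = 7*4 + 7*5 + 6*4 + 9*10 + 5*7
UFP = 28 + 35 + 24 + 90 + 35
UFP = 212

212


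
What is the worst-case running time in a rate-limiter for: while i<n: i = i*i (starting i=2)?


Reasoning: squaring drives double-exponential growth; iterations ~ log log n
Complexity: O(log log n)

O(log log n)


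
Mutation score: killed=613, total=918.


Mutation score = killed / total * 100
Mutation score = 613 / 918 * 100
Mutation score = 66.78%

66.78%


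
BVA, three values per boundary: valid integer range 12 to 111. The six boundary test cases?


Range: [12, 111]
Boundaries: just below min, min, min+1, max-1, max, just above max
Values: [11, 12, 13, 110, 111, 112]

[11, 12, 13, 110, 111, 112]


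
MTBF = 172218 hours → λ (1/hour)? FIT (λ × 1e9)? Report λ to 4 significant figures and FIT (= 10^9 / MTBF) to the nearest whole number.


Formula: λ = 1 / MTBF; FIT = λ × 1e9 = 1e9 / MTBF
λ = 1 / 172218 ≈ 5.807e-06 failures/hour
FIT = 1e9 / 172218 ≈ 5807 failures per 1e9 hours (nearest whole number)

λ = 5.807e-06 /h, FIT = 5807


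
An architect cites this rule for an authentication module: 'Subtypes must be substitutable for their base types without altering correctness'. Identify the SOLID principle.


This describes the Liskov Substitution Principle (LSP)

Liskov Substitution Principle (LSP)


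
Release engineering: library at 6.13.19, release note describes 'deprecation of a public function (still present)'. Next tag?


Current: 6.13.19
Change category: 'deprecation of a public function (still present)' → minor bump
SemVer rule: minor bump → increment MINOR, reset PATCH to 0 (MAJOR unchanged)
New: 6.14.0

6.14.0
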